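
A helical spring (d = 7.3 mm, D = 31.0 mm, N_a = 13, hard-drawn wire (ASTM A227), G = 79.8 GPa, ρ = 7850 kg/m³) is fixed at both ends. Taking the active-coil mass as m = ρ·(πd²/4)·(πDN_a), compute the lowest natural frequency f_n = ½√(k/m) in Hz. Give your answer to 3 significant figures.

k = Gd⁴/(8D³N_a) = (79.8×10³)(7.3⁴)/(8·31.0³·13) = 73.144 N/mm = 73144 N/m
Wire length L = πDN_a = π·31.0·13 = 1266.1 mm
m = ρ·(πd²/4)·L = 7850 × 41.854×10⁻⁶ m² × 1.2661 m = 0.41597 kg
f_n = ½√(k/m) = 0.5·√(73144/0.41597) = 0.5·√(1.7584e+05) = 209.67 Hz

210 Hz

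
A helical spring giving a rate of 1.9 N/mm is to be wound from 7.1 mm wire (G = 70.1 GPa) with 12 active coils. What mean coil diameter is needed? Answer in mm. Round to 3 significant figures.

D = (Gd⁴/(8N_a·k))^(1/3) = (70.1×10³·7.1⁴/(8·12·1.9))^(1/3)
  = (976622)^(1/3) = 99.2146 mm

99.2 mm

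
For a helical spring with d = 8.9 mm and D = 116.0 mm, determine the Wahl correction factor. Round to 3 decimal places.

1.110

C = D/d = 116.0/8.9 = 13.0337
K_W = (4C−1)/(4C−4) + 0.615/C = 51.135/48.135 + 0.0472 = 1.1095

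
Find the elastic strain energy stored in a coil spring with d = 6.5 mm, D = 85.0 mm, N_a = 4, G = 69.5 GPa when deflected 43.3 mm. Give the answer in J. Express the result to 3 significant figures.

5.92 J

k = Gd⁴/(8D³N_a) = (69.5×10³)(6.5⁴)/(8·85.0³·4) = 6.3129 N/mm
U = ½kδ² = 0.5 × 6.3129 × 43.3² = 5918 N·mm = 5.918 J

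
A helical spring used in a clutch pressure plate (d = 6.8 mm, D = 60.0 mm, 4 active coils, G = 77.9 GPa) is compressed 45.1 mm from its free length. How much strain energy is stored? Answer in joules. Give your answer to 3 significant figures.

k = Gd⁴/(8D³N_a) = (77.9×10³)(6.8⁴)/(8·60.0³·4) = 24.097 N/mm
U = ½kδ² = 0.5 × 24.097 × 45.1² = 24507 N·mm = 24.507 J

24.5 J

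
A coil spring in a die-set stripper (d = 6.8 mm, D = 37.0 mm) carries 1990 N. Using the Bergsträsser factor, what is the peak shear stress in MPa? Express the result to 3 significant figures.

Spring index C = D/d = 37.0/6.8 = 5.4412
K_B = (4C+2)/(4C−3) = 23.765/18.765 = 1.2665
τ₀ = 8FD/(πd³) = 8·1990·37.0/(π·6.8³) = 589040/987.82 = 596.3 MPa
τ_max = K·τ₀ = 1.2665 × 596.3 = 755.19 MPa

755 MPa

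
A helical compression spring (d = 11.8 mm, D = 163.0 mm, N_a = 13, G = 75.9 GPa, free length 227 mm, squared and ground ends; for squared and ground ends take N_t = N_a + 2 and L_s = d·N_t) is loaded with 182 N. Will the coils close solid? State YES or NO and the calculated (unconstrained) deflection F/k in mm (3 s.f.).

YES, δ = 55.7 mm

k = Gd⁴/(8D³N_a) = (75.9×10³)(11.8⁴)/(8·163.0³·13) = 3.2672 N/mm
N_t = 15; L_s = 11.8·15 = 177 mm; δ_solid = L₀ − L_s = 227 − 177 = 50 mm
δ = F/k = 182/3.2672 = 55.705 mm
δ ≥ δ_solid → spring goes solid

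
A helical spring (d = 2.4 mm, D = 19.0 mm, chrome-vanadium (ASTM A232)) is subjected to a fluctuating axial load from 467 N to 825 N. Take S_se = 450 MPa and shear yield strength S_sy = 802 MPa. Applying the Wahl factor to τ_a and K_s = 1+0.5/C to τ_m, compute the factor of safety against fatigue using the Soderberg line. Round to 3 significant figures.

0.215

C = D/d = 19.0/2.4 = 7.9167; K_W = (4C−1)/(4C−4)+0.615/C = 1.1861; K_s = 1+0.5/C = 1.0632
F_a = (F_max−F_min)/2 = 179 N; F_m = (F_max+F_min)/2 = 646 N
τ_a = K_W·8F_aD/(πd³) = 1.1861 × 626.49 = 743.09 MPa
τ_m = K_s·8F_mD/(πd³) = 1.0632 × 2261 = 2403.8 MPa
Soderberg: 1/n_f = τ_a/S_se + τ_m/S_sy = 743.09/450 + 2403.8/802 = 1.65131 + 2.99720 = 4.6485
n_f = 1/4.6485 = 0.2151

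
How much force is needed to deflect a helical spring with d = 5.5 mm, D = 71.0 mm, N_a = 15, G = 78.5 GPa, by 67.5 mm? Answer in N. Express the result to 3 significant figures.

k = Gd⁴/(8D³N_a) = (78.5×10³)(5.5⁴)/(8·71.0³·15) = 1.6725 N/mm
F = k·δ = 1.6725 × 67.5 = 112.89 N

113 N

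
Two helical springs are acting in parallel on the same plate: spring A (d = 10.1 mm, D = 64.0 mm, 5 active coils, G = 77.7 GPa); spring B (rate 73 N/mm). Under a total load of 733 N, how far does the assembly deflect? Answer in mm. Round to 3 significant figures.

k_A = Gd⁴/(8D³N_a) = (77.7×10³)(10.1⁴)/(8·64.0³·5) = 77.109 N/mm
Parallel: k_eq = 77.109 + 73 = 150.11 N/mm
δ = F/k_eq = 733/150.11 = 4.8831 mm

4.88 mm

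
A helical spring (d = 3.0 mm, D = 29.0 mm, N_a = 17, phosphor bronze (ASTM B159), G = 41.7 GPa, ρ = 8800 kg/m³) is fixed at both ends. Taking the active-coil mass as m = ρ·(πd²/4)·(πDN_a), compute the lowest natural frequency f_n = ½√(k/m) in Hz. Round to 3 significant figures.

51.4 Hz

k = Gd⁴/(8D³N_a) = (41.7×10³)(3.0⁴)/(8·29.0³·17) = 1.0183 N/mm = 1018.3 N/m
Wire length L = πDN_a = π·29.0·17 = 1548.8 mm
m = ρ·(πd²/4)·L = 8800 × 7.0686×10⁻⁶ m² × 1.5488 m = 0.096341 kg
f_n = ½√(k/m) = 0.5·√(1018.3/0.096341) = 0.5·√(10570) = 51.405 Hz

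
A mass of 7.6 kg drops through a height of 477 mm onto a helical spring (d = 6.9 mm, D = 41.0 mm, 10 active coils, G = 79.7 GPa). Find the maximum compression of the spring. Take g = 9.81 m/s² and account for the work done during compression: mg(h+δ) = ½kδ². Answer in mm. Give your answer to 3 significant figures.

k = Gd⁴/(8D³N_a) = (79.7×10³)(6.9⁴)/(8·41.0³·10) = 32.765 N/mm
W = mg = 7.6 × 9.81 = 74.556 N
½kδ² − Wδ − Wh = 0 → δ = (W + √(W² + 2kWh))/k
δ = (74.556 + √(5558.6 + 2.33047e+06))/32.765 = (74.556 + 1528.4)/32.765 = 48.923 mm

48.9 mm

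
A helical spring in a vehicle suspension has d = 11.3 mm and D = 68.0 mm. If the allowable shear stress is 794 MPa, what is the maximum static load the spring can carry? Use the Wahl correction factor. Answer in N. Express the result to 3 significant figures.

5290 N

C = D/d = 68.0/11.3 = 6.0177
K_W = (4C−1)/(4C−4) + 0.615/C = 23.071/20.071 + 0.1022 = 1.2517
τ_max = K·8FD/(πd³) → F_max = τ_allow·πd³/(8DK)
F_max = 794·π·11.3³/(8·68.0·1.2517) = 3.5992e+06/680.91 = 5285.9 N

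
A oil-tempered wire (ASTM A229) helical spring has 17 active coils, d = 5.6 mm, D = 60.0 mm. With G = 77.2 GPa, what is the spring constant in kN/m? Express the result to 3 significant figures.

2.58 kN/m

k = Gd⁴/(8D³N_a) = (77.2×10³ × 5.6⁴) / (8 × 60.0³ × 17)
  = 7.59223e+07 / 2.9376e+07 = 2.5845 N/mm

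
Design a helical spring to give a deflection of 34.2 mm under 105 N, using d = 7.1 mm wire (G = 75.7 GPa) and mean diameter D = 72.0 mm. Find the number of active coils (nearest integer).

Required rate k = F/δ = 105/34.2 = 3.0702 N/mm
N_a = Gd⁴/(8D³k) = (75.7×10³ × 7.1⁴)/(8 × 72.0³ × 3.0702)
    = 1.92366e+08 / 9.16749e+06 = 20.98 → 21 coils

21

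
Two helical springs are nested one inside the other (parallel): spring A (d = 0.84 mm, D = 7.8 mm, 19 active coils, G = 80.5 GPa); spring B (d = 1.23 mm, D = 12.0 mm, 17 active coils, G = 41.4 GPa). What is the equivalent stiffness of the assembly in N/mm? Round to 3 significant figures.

0.959 N/mm

k_A = Gd⁴/(8D³N_a) = (80.5×10³)(0.84⁴)/(8·7.8³·19) = 0.55563 N/mm
k_B = Gd⁴/(8D³N_a) = (41.4×10³)(1.23⁴)/(8·12.0³·17) = 0.40322 N/mm
Parallel: k_eq = 0.55563 + 0.40322 = 0.95885 N/mm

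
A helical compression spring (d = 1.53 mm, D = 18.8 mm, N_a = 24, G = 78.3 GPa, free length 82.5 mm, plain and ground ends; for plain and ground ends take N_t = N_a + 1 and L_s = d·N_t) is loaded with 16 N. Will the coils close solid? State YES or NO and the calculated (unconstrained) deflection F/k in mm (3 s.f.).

YES, δ = 47.6 mm

k = Gd⁴/(8D³N_a) = (78.3×10³)(1.53⁴)/(8·18.8³·24) = 0.33632 N/mm
N_t = 25; L_s = 1.53·25 = 38.25 mm; δ_solid = L₀ − L_s = 82.5 − 38.25 = 44.25 mm
δ = F/k = 16/0.33632 = 47.574 mm
δ ≥ δ_solid → spring goes solid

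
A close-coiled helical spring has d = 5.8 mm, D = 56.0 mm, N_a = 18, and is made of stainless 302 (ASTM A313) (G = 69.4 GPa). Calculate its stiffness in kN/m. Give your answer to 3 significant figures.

k = Gd⁴/(8D³N_a) = (69.4×10³ × 5.8⁴) / (8 × 56.0³ × 18)
  = 7.85365e+07 / 2.52887e+07 = 3.1056 N/mm

3.11 kN/m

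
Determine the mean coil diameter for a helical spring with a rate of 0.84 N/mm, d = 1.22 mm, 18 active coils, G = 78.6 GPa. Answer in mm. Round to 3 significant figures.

11.3 mm

D = (Gd⁴/(8N_a·k))^(1/3) = (78.6×10³·1.22⁴/(8·18·0.84))^(1/3)
  = (1439.53)^(1/3) = 11.2912 mm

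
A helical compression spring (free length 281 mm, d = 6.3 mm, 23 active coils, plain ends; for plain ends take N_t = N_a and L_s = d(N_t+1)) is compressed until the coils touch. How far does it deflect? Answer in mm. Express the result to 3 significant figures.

N_t = 23; L_s = 6.3·24 = 151.2 mm
δ_solid = L₀ − L_s = 281 − 151.2 = 129.8 mm

130 mm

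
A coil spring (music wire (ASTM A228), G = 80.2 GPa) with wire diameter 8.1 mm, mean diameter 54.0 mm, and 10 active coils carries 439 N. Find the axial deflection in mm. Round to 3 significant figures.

16.0 mm

k = Gd⁴/(8D³N_a) = (80.2×10³)(8.1⁴)/(8·54.0³·10) = 27.406 N/mm
δ = F/k = 439 / 27.406 = 16.018 mm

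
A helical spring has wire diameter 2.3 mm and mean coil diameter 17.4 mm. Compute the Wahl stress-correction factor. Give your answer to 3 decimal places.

1.196

C = D/d = 17.4/2.3 = 7.5652
K_W = (4C−1)/(4C−4) + 0.615/C = 29.261/26.261 + 0.0813 = 1.1955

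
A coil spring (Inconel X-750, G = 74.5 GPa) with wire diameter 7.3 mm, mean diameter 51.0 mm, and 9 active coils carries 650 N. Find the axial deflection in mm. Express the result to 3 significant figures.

k = Gd⁴/(8D³N_a) = (74.5×10³)(7.3⁴)/(8·51.0³·9) = 22.152 N/mm
δ = F/k = 650 / 22.152 = 29.343 mm

29.3 mm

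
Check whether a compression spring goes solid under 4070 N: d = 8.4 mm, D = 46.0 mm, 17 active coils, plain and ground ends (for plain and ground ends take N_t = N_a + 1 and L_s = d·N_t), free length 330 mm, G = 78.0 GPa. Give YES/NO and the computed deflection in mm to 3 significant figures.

k = Gd⁴/(8D³N_a) = (78.0×10³)(8.4⁴)/(8·46.0³·17) = 29.336 N/mm
N_t = 18; L_s = 8.4·18 = 151.2 mm; δ_solid = L₀ − L_s = 330 − 151.2 = 178.8 mm
δ = F/k = 4070/29.336 = 138.74 mm
δ < δ_solid → spring does not go solid

NO, δ = 139 mm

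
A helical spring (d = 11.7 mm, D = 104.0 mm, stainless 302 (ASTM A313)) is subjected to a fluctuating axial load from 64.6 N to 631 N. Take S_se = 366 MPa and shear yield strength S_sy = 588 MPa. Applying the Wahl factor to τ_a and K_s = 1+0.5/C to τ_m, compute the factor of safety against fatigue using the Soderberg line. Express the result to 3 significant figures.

3.96

C = D/d = 104.0/11.7 = 8.8889; K_W = (4C−1)/(4C−4)+0.615/C = 1.1643; K_s = 1+0.5/C = 1.0562
F_a = (F_max−F_min)/2 = 283.2 N; F_m = (F_max+F_min)/2 = 347.8 N
τ_a = K_W·8F_aD/(πd³) = 1.1643 × 46.828 = 54.52 MPa
τ_m = K_s·8F_mD/(πd³) = 1.0562 × 57.51 = 60.745 MPa
Soderberg: 1/n_f = τ_a/S_se + τ_m/S_sy = 54.52/366 + 60.745/588 = 0.14896 + 0.10331 = 0.25227
n_f = 1/0.25227 = 3.964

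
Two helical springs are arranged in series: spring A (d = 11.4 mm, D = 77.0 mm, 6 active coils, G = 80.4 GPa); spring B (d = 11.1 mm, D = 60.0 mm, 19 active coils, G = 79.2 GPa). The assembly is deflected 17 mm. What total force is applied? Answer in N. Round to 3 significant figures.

391 N

k_A = Gd⁴/(8D³N_a) = (80.4×10³)(11.4⁴)/(8·77.0³·6) = 61.967 N/mm
k_B = Gd⁴/(8D³N_a) = (79.2×10³)(11.1⁴)/(8·60.0³·19) = 36.62 N/mm
Series: 1/k_eq = 1/61.967 + 1/36.62 = 0.043445; k_eq = 23.018 N/mm
F = k_eq·δ = 23.018·17 = 391.3 N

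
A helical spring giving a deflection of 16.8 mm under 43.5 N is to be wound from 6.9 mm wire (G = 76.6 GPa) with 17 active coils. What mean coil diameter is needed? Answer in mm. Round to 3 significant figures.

Required rate k = F/δ = 43.5/16.8 = 2.5893 N/mm
D = (Gd⁴/(8N_a·k))^(1/3) = (76.6×10³·6.9⁴/(8·17·2.5893))^(1/3)
  = (493067)^(1/3) = 79.0015 mm

79.0 mm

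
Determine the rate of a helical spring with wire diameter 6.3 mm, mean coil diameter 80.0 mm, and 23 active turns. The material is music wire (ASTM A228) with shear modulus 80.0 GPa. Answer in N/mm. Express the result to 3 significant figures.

1.34 N/mm

k = Gd⁴/(8D³N_a) = (80.0×10³ × 6.3⁴) / (8 × 80.0³ × 23)
  = 1.26024e+08 / 9.4208e+07 = 1.3377 N/mm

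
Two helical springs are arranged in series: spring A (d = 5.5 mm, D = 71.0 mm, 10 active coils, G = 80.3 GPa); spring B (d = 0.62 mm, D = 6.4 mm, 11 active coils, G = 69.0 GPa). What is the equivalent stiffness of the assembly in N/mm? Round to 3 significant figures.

0.377 N/mm

k_A = Gd⁴/(8D³N_a) = (80.3×10³)(5.5⁴)/(8·71.0³·10) = 2.5663 N/mm
k_B = Gd⁴/(8D³N_a) = (69.0×10³)(0.62⁴)/(8·6.4³·11) = 0.44197 N/mm
Series: 1/k_eq = 1/2.5663 + 1/0.44197 = 2.6523; k_eq = 0.37704 N/mm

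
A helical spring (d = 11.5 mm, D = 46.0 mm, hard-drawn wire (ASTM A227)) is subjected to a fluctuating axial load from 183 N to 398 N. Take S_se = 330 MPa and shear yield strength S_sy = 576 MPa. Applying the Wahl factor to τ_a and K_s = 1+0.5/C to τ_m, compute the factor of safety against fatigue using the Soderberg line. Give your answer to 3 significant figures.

12.7

C = D/d = 46.0/11.5 = 4.0000; K_W = (4C−1)/(4C−4)+0.615/C = 1.4038; K_s = 1+0.5/C = 1.1250
F_a = (F_max−F_min)/2 = 107.5 N; F_m = (F_max+F_min)/2 = 290.5 N
τ_a = K_W·8F_aD/(πd³) = 1.4038 × 8.2797 = 11.623 MPa
τ_m = K_s·8F_mD/(πd³) = 1.1250 × 22.374 = 25.171 MPa
Soderberg: 1/n_f = τ_a/S_se + τ_m/S_sy = 11.623/330 + 25.171/576 = 0.03522 + 0.04370 = 0.07892
n_f = 1/0.07892 = 12.67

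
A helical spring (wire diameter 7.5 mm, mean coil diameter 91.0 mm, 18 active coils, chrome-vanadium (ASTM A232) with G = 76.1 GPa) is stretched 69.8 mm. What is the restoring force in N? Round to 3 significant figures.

k = Gd⁴/(8D³N_a) = (76.1×10³)(7.5⁴)/(8·91.0³·18) = 2.2189 N/mm
F = k·δ = 2.2189 × 69.8 = 154.88 N

155 N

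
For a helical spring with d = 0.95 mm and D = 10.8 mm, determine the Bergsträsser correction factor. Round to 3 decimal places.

C = D/d = 10.8/0.95 = 11.3684
K_B = (4C+2)/(4C−3) = 47.474/42.474 = 1.1177

1.118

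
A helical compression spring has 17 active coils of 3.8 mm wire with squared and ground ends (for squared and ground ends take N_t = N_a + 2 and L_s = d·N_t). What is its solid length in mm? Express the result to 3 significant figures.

72.2 mm

squared and ground ends: N_t = N_a + 2 = 17 + 2 = 19
L_s = d·N_t = 3.8 × 19 = 72.2 mm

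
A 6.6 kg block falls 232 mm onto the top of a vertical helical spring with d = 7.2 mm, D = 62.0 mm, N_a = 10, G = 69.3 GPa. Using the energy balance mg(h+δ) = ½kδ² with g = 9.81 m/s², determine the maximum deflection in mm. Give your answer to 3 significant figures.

k = Gd⁴/(8D³N_a) = (69.3×10³)(7.2⁴)/(8·62.0³·10) = 9.7678 N/mm
W = mg = 6.6 × 9.81 = 64.746 N
½kδ² − Wδ − Wh = 0 → δ = (W + √(W² + 2kWh))/k
δ = (64.746 + √(4192 + 293447))/9.7678 = (64.746 + 545.56)/9.7678 = 62.481 mm

62.5 mm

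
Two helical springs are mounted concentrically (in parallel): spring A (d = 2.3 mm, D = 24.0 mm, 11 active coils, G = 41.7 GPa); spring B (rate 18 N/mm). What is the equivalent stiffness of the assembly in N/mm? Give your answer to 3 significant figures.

19.0 N/mm

k_A = Gd⁴/(8D³N_a) = (41.7×10³)(2.3⁴)/(8·24.0³·11) = 0.95925 N/mm
Parallel: k_eq = 0.95925 + 18 = 18.959 N/mm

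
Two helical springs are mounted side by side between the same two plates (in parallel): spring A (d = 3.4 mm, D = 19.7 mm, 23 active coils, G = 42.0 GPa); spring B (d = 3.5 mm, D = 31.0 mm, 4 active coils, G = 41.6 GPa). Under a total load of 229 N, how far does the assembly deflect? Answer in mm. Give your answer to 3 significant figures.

k_A = Gd⁴/(8D³N_a) = (42.0×10³)(3.4⁴)/(8·19.7³·23) = 3.9898 N/mm
k_B = Gd⁴/(8D³N_a) = (41.6×10³)(3.5⁴)/(8·31.0³·4) = 6.5483 N/mm
Parallel: k_eq = 3.9898 + 6.5483 = 10.538 N/mm
δ = F/k_eq = 229/10.538 = 21.731 mm

21.7 mm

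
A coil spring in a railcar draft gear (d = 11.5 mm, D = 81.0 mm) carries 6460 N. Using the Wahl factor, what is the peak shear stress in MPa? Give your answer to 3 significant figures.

Spring index C = D/d = 81.0/11.5 = 7.0435
K_W = (4C−1)/(4C−4) + 0.615/C = 27.174/24.174 + 0.0873 = 1.2114
τ₀ = 8FD/(πd³) = 8·6460·81.0/(π·11.5³) = 4.18608e+06/4778 = 876.12 MPa
τ_max = K·τ₀ = 1.2114 × 876.12 = 1061.3 MPa

1060 MPa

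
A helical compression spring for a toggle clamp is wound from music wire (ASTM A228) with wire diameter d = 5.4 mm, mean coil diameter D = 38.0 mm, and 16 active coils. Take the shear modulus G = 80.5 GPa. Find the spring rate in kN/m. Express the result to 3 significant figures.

9.75 kN/m

k = Gd⁴/(8D³N_a) = (80.5×10³ × 5.4⁴) / (8 × 38.0³ × 16)
  = 6.84496e+07 / 7.02362e+06 = 9.7456 N/mm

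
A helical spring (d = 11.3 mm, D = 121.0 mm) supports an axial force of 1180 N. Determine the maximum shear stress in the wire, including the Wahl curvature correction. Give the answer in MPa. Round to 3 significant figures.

286 MPa

Spring index C = D/d = 121.0/11.3 = 10.7080
K_W = (4C−1)/(4C−4) + 0.615/C = 41.832/38.832 + 0.0574 = 1.1347
τ₀ = 8FD/(πd³) = 8·1180·121.0/(π·11.3³) = 1.14224e+06/4533 = 251.98 MPa
τ_max = K·τ₀ = 1.1347 × 251.98 = 285.92 MPa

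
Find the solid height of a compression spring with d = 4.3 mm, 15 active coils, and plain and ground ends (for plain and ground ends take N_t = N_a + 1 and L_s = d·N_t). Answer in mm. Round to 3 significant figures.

68.8 mm

plain and ground ends: N_t = N_a + 1 = 15 + 1 = 16
L_s = d·N_t = 4.3 × 16 = 68.8 mm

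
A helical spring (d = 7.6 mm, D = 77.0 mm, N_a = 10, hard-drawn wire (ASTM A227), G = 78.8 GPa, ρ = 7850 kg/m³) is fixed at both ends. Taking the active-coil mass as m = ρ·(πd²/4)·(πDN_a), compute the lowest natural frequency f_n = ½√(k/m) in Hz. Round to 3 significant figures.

k = Gd⁴/(8D³N_a) = (78.8×10³)(7.6⁴)/(8·77.0³·10) = 7.1981 N/mm = 7198.1 N/m
Wire length L = πDN_a = π·77.0·10 = 2419 mm
m = ρ·(πd²/4)·L = 7850 × 45.365×10⁻⁶ m² × 2.419 m = 0.86144 kg
f_n = ½√(k/m) = 0.5·√(7198.1/0.86144) = 0.5·√(8355.9) = 45.705 Hz

45.7 Hz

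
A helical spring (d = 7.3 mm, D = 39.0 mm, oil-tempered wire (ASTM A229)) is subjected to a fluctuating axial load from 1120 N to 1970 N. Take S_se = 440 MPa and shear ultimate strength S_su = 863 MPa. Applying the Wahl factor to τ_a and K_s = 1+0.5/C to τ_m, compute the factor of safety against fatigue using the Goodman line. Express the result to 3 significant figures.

C = D/d = 39.0/7.3 = 5.3425; K_W = (4C−1)/(4C−4)+0.615/C = 1.2878; K_s = 1+0.5/C = 1.0936
F_a = (F_max−F_min)/2 = 425 N; F_m = (F_max+F_min)/2 = 1545 N
τ_a = K_W·8F_aD/(πd³) = 1.2878 × 108.5 = 139.73 MPa
τ_m = K_s·8F_mD/(πd³) = 1.0936 × 394.43 = 431.34 MPa
Goodman: 1/n_f = τ_a/S_se + τ_m/S_su = 139.73/440 + 431.34/863 = 0.31756 + 0.49981 = 0.81738
n_f = 1/0.81738 = 1.223

1.22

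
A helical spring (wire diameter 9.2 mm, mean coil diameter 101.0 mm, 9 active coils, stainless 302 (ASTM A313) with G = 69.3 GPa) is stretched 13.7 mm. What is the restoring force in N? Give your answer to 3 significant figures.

k = Gd⁴/(8D³N_a) = (69.3×10³)(9.2⁴)/(8·101.0³·9) = 6.6925 N/mm
F = k·δ = 6.6925 × 13.7 = 91.687 N

91.7 N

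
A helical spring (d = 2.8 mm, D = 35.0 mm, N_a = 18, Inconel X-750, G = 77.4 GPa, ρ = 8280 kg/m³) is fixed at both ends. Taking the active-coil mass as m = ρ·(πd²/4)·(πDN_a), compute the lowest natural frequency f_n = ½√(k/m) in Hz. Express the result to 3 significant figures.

43.7 Hz

k = Gd⁴/(8D³N_a) = (77.4×10³)(2.8⁴)/(8·35.0³·18) = 0.77056 N/mm = 770.56 N/m
Wire length L = πDN_a = π·35.0·18 = 1979.2 mm
m = ρ·(πd²/4)·L = 8280 × 6.1575×10⁻⁶ m² × 1.9792 m = 0.10091 kg
f_n = ½√(k/m) = 0.5·√(770.56/0.10091) = 0.5·√(7636.2) = 43.693 Hz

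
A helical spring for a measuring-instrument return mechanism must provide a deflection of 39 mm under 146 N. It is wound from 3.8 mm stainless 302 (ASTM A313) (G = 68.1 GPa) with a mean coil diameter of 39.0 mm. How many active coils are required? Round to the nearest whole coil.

8

Required rate k = F/δ = 146/39 = 3.7436 N/mm
N_a = Gd⁴/(8D³k) = (68.1×10³ × 3.8⁴)/(8 × 39.0³ × 3.7436)
    = 1.41998e+07 / 1.77653e+06 = 7.993 → 8 coils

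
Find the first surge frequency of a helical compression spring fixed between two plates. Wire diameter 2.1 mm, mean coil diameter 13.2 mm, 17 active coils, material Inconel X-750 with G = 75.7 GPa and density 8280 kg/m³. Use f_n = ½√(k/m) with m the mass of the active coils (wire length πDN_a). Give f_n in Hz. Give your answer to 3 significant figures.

241 Hz

k = Gd⁴/(8D³N_a) = (75.7×10³)(2.1⁴)/(8·13.2³·17) = 4.7067 N/mm = 4706.7 N/m
Wire length L = πDN_a = π·13.2·17 = 704.97 mm
m = ρ·(πd²/4)·L = 8280 × 3.4636×10⁻⁶ m² × 0.70497 m = 0.020218 kg
f_n = ½√(k/m) = 0.5·√(4706.7/0.020218) = 0.5·√(2.328e+05) = 241.25 Hz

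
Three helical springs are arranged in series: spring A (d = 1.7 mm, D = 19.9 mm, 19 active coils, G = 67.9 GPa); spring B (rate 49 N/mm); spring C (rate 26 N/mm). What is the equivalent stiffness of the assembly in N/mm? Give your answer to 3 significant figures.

0.461 N/mm

k_A = Gd⁴/(8D³N_a) = (67.9×10³)(1.7⁴)/(8·19.9³·19) = 0.47344 N/mm
Series: 1/k_eq = 1/0.47344 + 1/49 + 1/26 = 2.1711; k_eq = 0.4606 N/mm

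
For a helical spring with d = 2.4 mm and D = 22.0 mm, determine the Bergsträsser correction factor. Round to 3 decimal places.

1.149

C = D/d = 22.0/2.4 = 9.1667
K_B = (4C+2)/(4C−3) = 38.667/33.667 = 1.1485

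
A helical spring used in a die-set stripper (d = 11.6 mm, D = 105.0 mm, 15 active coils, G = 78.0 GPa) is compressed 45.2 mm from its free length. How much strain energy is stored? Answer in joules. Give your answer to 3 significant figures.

k = Gd⁴/(8D³N_a) = (78.0×10³)(11.6⁴)/(8·105.0³·15) = 10.167 N/mm
U = ½kδ² = 0.5 × 10.167 × 45.2² = 10385 N·mm = 10.385 J

10.4 J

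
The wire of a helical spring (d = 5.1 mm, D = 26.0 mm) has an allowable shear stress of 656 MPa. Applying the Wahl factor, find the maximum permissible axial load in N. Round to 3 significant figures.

1010 N

C = D/d = 26.0/5.1 = 5.0980
K_W = (4C−1)/(4C−4) + 0.615/C = 19.392/16.392 + 0.1206 = 1.3036
τ_max = K·8FD/(πd³) → F_max = τ_allow·πd³/(8DK)
F_max = 656·π·5.1³/(8·26.0·1.3036) = 2.7338e+05/271.16 = 1008.2 N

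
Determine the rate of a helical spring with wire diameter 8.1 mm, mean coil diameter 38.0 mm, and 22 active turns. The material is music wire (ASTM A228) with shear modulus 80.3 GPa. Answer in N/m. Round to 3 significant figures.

k = Gd⁴/(8D³N_a) = (80.3×10³ × 8.1⁴) / (8 × 38.0³ × 22)
  = 3.45665e+08 / 9.65747e+06 = 35.793 N/mm = 35793 N/m

35800 N/m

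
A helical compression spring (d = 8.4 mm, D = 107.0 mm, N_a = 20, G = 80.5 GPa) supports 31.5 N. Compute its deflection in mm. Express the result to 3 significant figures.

15.4 mm

k = Gd⁴/(8D³N_a) = (80.5×10³)(8.4⁴)/(8·107.0³·20) = 2.0448 N/mm
δ = F/k = 31.5 / 2.0448 = 15.405 mm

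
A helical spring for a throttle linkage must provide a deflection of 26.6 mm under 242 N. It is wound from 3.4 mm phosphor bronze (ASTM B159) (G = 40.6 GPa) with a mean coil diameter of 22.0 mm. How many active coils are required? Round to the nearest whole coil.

7

Required rate k = F/δ = 242/26.6 = 9.0977 N/mm
N_a = Gd⁴/(8D³k) = (40.6×10³ × 3.4⁴)/(8 × 22.0³ × 9.0977)
    = 5.42552e+06 / 774982 = 7.001 → 7 coils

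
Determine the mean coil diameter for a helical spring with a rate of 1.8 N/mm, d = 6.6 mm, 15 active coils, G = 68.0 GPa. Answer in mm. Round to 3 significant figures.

D = (Gd⁴/(8N_a·k))^(1/3) = (68.0×10³·6.6⁴/(8·15·1.8))^(1/3)
  = (597353)^(1/3) = 84.2190 mm

84.2 mm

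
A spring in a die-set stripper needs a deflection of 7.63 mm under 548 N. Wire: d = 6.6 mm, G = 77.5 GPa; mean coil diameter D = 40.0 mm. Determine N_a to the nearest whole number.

4

Required rate k = F/δ = 548/7.63 = 71.822 N/mm
N_a = Gd⁴/(8D³k) = (77.5×10³ × 6.6⁴)/(8 × 40.0³ × 71.822)
    = 1.47054e+08 / 3.67727e+07 = 3.999 → 4 coils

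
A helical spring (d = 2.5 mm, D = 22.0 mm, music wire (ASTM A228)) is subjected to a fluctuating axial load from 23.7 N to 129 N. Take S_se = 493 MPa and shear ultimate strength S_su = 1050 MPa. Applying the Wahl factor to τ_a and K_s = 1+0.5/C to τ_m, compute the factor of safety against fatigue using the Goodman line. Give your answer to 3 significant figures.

C = D/d = 22.0/2.5 = 8.8000; K_W = (4C−1)/(4C−4)+0.615/C = 1.1660; K_s = 1+0.5/C = 1.0568
F_a = (F_max−F_min)/2 = 52.65 N; F_m = (F_max+F_min)/2 = 76.35 N
τ_a = K_W·8F_aD/(πd³) = 1.1660 × 188.77 = 220.12 MPa
τ_m = K_s·8F_mD/(πd³) = 1.0568 × 273.75 = 289.3 MPa
Goodman: 1/n_f = τ_a/S_se + τ_m/S_su = 220.12/493 + 289.3/1050 = 0.44649 + 0.27553 = 0.72201
n_f = 1/0.72201 = 1.385

1.39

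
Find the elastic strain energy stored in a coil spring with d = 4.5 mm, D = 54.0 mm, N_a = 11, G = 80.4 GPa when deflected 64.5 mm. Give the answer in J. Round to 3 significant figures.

k = Gd⁴/(8D³N_a) = (80.4×10³)(4.5⁴)/(8·54.0³·11) = 2.3793 N/mm
U = ½kδ² = 0.5 × 2.3793 × 64.5² = 4949.2 N·mm = 4.9492 J

4.95 J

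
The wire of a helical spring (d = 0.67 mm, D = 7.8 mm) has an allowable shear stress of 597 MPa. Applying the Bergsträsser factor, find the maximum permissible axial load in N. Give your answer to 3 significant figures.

C = D/d = 7.8/0.67 = 11.6418
K_B = (4C+2)/(4C−3) = 48.567/43.567 = 1.1148
τ_max = K·8FD/(πd³) → F_max = τ_allow·πd³/(8DK)
F_max = 597·π·0.67³/(8·7.8·1.1148) = 564.09/69.561 = 8.1092 N

8.11 N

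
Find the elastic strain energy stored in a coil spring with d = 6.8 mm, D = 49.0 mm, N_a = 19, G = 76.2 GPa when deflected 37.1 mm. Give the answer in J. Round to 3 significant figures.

6.27 J

k = Gd⁴/(8D³N_a) = (76.2×10³)(6.8⁴)/(8·49.0³·19) = 9.1108 N/mm
U = ½kδ² = 0.5 × 9.1108 × 37.1² = 6270.1 N·mm = 6.2701 J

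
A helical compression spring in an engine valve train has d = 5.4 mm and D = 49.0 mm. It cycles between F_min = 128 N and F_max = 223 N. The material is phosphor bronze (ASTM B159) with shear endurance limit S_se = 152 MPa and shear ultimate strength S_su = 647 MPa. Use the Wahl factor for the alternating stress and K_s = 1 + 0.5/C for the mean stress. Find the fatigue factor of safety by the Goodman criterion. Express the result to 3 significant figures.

C = D/d = 49.0/5.4 = 9.0741; K_W = (4C−1)/(4C−4)+0.615/C = 1.1607; K_s = 1+0.5/C = 1.0551
F_a = (F_max−F_min)/2 = 47.5 N; F_m = (F_max+F_min)/2 = 175.5 N
τ_a = K_W·8F_aD/(πd³) = 1.1607 × 37.64 = 43.687 MPa
τ_m = K_s·8F_mD/(πd³) = 1.0551 × 139.07 = 146.73 MPa
Goodman: 1/n_f = τ_a/S_se + τ_m/S_su = 43.687/152 + 146.73/647 = 0.28742 + 0.22679 = 0.51421
n_f = 1/0.51421 = 1.945

1.94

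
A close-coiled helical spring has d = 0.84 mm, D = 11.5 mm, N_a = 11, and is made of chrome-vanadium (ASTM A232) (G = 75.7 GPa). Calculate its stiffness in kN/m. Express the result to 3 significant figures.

k = Gd⁴/(8D³N_a) = (75.7×10³ × 0.84⁴) / (8 × 11.5³ × 11)
  = 37688.9 / 133837 = 0.2816 N/mm

0.282 kN/m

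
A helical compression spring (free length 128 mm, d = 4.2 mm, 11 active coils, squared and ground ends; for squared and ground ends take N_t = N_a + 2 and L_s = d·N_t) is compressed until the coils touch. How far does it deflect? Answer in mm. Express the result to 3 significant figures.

73.4 mm

N_t = 13; L_s = 4.2·13 = 54.6 mm
δ_solid = L₀ − L_s = 128 − 54.6 = 73.4 mm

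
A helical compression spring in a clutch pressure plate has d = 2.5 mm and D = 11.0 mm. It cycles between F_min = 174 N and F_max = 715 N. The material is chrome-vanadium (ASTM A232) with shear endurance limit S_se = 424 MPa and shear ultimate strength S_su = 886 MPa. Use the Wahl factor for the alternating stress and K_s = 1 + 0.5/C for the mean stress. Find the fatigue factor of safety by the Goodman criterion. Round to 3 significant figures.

C = D/d = 11.0/2.5 = 4.4000; K_W = (4C−1)/(4C−4)+0.615/C = 1.3604; K_s = 1+0.5/C = 1.1136
F_a = (F_max−F_min)/2 = 270.5 N; F_m = (F_max+F_min)/2 = 444.5 N
τ_a = K_W·8F_aD/(πd³) = 1.3604 × 484.93 = 659.68 MPa
τ_m = K_s·8F_mD/(πd³) = 1.1136 × 796.86 = 887.42 MPa
Goodman: 1/n_f = τ_a/S_se + τ_m/S_su = 659.68/424 + 887.42/886 = 1.55585 + 1.00160 = 2.5575
n_f = 1/2.5575 = 0.391

0.391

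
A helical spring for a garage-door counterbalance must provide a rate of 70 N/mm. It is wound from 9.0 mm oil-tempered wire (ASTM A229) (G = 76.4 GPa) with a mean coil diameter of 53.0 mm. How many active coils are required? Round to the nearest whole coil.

N_a = Gd⁴/(8D³k) = (76.4×10³ × 9.0⁴)/(8 × 53.0³ × 70)
    = 5.0126e+08 / 8.33711e+07 = 6.012 → 6 coils

6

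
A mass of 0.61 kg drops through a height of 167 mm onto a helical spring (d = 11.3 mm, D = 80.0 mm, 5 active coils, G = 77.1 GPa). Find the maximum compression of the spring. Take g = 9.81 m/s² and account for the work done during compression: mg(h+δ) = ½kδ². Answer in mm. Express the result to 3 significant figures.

k = Gd⁴/(8D³N_a) = (77.1×10³)(11.3⁴)/(8·80.0³·5) = 61.382 N/mm
W = mg = 0.61 × 9.81 = 5.9841 N
½kδ² − Wδ − Wh = 0 → δ = (W + √(W² + 2kWh))/k
δ = (5.9841 + √(35.809 + 122683))/61.382 = (5.9841 + 350.31)/61.382 = 5.8046 mm

5.80 mm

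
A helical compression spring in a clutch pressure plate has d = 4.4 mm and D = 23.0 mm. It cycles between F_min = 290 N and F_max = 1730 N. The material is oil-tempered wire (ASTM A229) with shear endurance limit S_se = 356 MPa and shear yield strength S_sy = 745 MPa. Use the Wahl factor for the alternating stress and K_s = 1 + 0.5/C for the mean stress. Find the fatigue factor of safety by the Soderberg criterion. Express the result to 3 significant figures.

0.354

C = D/d = 23.0/4.4 = 5.2273; K_W = (4C−1)/(4C−4)+0.615/C = 1.2951; K_s = 1+0.5/C = 1.0957
F_a = (F_max−F_min)/2 = 720 N; F_m = (F_max+F_min)/2 = 1010 N
τ_a = K_W·8F_aD/(πd³) = 1.2951 × 495.04 = 641.12 MPa
τ_m = K_s·8F_mD/(πd³) = 1.0957 × 694.43 = 760.86 MPa
Soderberg: 1/n_f = τ_a/S_se + τ_m/S_sy = 641.12/356 + 760.86/745 = 1.80089 + 1.02129 = 2.8222
n_f = 1/2.8222 = 0.3543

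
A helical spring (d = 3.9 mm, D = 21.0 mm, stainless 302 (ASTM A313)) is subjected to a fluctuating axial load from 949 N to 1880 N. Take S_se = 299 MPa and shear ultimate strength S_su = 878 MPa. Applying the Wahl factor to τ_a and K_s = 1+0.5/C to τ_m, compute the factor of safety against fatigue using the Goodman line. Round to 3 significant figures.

0.295

C = D/d = 21.0/3.9 = 5.3846; K_W = (4C−1)/(4C−4)+0.615/C = 1.2853; K_s = 1+0.5/C = 1.0929
F_a = (F_max−F_min)/2 = 465.5 N; F_m = (F_max+F_min)/2 = 1414.5 N
τ_a = K_W·8F_aD/(πd³) = 1.2853 × 419.65 = 539.36 MPa
τ_m = K_s·8F_mD/(πd³) = 1.0929 × 1275.2 = 1393.6 MPa
Goodman: 1/n_f = τ_a/S_se + τ_m/S_su = 539.36/299 + 1393.6/878 = 1.80388 + 1.58722 = 3.3911
n_f = 1/3.3911 = 0.2949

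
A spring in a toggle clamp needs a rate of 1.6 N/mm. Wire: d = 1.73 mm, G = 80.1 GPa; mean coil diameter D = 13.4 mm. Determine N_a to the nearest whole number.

N_a = Gd⁴/(8D³k) = (80.1×10³ × 1.73⁴)/(8 × 13.4³ × 1.6)
    = 717492 / 30798.1 = 23.3 → 23 coils

23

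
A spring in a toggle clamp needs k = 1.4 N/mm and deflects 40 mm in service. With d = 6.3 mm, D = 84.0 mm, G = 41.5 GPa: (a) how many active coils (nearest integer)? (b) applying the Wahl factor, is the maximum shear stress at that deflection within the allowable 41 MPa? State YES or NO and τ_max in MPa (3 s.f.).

(a) 10 coils; (b) NO, τ_max = 52.2 MPa

N_a = Gd⁴/(8D³k) = (41.5×10³)(6.3⁴)/(8·84.0³·1.4) = 9.848 → N_a = 10
Actual rate k = Gd⁴/(8D³·10) = 1.3787 N/mm
Working load F = kδ = 1.3787·40 = 55.15 N
C = 84.0/6.3 = 13.3333; K_W = (4C−1)/(4C−4)+0.615/C = 1.1069
τ_max = K_W·8FD/(πd³) = 1.1069·47.178 = 52.223 MPa
τ_max > 41 MPa → exceeds allowable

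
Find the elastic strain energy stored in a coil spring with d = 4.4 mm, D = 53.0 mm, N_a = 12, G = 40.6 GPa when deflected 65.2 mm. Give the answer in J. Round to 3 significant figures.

k = Gd⁴/(8D³N_a) = (40.6×10³)(4.4⁴)/(8·53.0³·12) = 1.0647 N/mm
U = ½kδ² = 0.5 × 1.0647 × 65.2² = 2263.1 N·mm = 2.2631 J

2.26 J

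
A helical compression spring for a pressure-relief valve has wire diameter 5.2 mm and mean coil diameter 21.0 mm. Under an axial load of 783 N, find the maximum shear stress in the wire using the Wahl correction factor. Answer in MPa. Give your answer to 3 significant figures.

Spring index C = D/d = 21.0/5.2 = 4.0385
K_W = (4C−1)/(4C−4) + 0.615/C = 15.154/12.154 + 0.1523 = 1.3991
τ₀ = 8FD/(πd³) = 8·783·21.0/(π·5.2³) = 131544/441.73 = 297.79 MPa
τ_max = K·τ₀ = 1.3991 × 297.79 = 416.65 MPa

417 MPa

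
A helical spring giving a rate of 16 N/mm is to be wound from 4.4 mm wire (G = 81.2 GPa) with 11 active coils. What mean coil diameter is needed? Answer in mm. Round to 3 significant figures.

D = (Gd⁴/(8N_a·k))^(1/3) = (81.2×10³·4.4⁴/(8·11·16))^(1/3)
  = (21615.4)^(1/3) = 27.8562 mm

27.9 mm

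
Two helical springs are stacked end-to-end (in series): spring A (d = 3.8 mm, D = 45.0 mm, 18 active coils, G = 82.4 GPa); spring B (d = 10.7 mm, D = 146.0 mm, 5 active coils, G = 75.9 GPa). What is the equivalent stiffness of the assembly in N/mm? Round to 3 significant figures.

1.13 N/mm

k_A = Gd⁴/(8D³N_a) = (82.4×10³)(3.8⁴)/(8·45.0³·18) = 1.3094 N/mm
k_B = Gd⁴/(8D³N_a) = (75.9×10³)(10.7⁴)/(8·146.0³·5) = 7.9921 N/mm
Series: 1/k_eq = 1/1.3094 + 1/7.9921 = 0.88885; k_eq = 1.125 N/mm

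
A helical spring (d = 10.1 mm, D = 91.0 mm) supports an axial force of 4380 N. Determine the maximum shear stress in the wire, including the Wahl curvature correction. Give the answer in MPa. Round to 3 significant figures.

Spring index C = D/d = 91.0/10.1 = 9.0099
K_W = (4C−1)/(4C−4) + 0.615/C = 35.040/32.040 + 0.0683 = 1.1619
τ₀ = 8FD/(πd³) = 8·4380·91.0/(π·10.1³) = 3.18864e+06/3236.8 = 985.13 MPa
τ_max = K·τ₀ = 1.1619 × 985.13 = 1144.6 MPa

1140 MPa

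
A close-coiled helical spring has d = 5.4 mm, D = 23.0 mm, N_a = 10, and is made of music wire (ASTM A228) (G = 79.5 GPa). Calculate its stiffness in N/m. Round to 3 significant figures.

69400 N/m

k = Gd⁴/(8D³N_a) = (79.5×10³ × 5.4⁴) / (8 × 23.0³ × 10)
  = 6.75993e+07 / 973360 = 69.449 N/mm = 69449 N/m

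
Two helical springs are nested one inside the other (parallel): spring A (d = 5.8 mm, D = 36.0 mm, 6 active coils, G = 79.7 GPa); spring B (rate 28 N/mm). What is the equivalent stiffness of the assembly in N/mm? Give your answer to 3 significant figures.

68.3 N/mm

k_A = Gd⁴/(8D³N_a) = (79.7×10³)(5.8⁴)/(8·36.0³·6) = 40.274 N/mm
Parallel: k_eq = 40.274 + 28 = 68.274 N/mm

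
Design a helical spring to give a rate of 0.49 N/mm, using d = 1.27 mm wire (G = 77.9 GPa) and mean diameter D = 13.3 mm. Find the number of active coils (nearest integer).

N_a = Gd⁴/(8D³k) = (77.9×10³ × 1.27⁴)/(8 × 13.3³ × 0.49)
    = 202653 / 9222.34 = 21.97 → 22 coils

22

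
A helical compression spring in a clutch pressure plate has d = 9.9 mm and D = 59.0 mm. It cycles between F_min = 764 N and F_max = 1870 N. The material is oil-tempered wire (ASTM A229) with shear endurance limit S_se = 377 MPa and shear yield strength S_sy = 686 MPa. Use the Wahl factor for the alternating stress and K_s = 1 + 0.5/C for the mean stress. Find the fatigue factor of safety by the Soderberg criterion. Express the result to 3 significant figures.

1.65

C = D/d = 59.0/9.9 = 5.9596; K_W = (4C−1)/(4C−4)+0.615/C = 1.2544; K_s = 1+0.5/C = 1.0839
F_a = (F_max−F_min)/2 = 553 N; F_m = (F_max+F_min)/2 = 1317 N
τ_a = K_W·8F_aD/(πd³) = 1.2544 × 85.627 = 107.41 MPa
τ_m = K_s·8F_mD/(πd³) = 1.0839 × 203.93 = 221.03 MPa
Soderberg: 1/n_f = τ_a/S_se + τ_m/S_sy = 107.41/377 + 221.03/686 = 0.28491 + 0.32221 = 0.60712
n_f = 1/0.60712 = 1.647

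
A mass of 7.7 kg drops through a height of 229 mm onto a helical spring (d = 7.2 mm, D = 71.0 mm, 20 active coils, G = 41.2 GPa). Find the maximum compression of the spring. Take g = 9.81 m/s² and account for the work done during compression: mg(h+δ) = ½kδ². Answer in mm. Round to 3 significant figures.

k = Gd⁴/(8D³N_a) = (41.2×10³)(7.2⁴)/(8·71.0³·20) = 1.9334 N/mm
W = mg = 7.7 × 9.81 = 75.537 N
½kδ² − Wδ − Wh = 0 → δ = (W + √(W² + 2kWh))/k
δ = (75.537 + √(5705.8 + 66889.4))/1.9334 = (75.537 + 269.44)/1.9334 = 178.42 mm

178 mm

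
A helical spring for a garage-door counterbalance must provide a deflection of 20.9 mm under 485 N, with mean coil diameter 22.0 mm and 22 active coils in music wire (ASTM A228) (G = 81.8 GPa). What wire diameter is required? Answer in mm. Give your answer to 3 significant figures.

4.80 mm

Required rate k = F/δ = 485/20.9 = 23.206 N/mm
d = (8D³N_a·k / G)^(1/4) = (8·22.0³·22·23.206 / (81.8×10³))^0.25
  = (531.65)^0.25 = 4.8018 mm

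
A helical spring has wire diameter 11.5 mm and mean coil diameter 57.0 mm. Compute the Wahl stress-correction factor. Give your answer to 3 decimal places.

C = D/d = 57.0/11.5 = 4.9565
K_W = (4C−1)/(4C−4) + 0.615/C = 18.826/15.826 + 0.1241 = 1.3136

1.314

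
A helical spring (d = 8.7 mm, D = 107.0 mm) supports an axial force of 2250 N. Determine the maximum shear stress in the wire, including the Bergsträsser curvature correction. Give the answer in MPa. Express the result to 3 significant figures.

Spring index C = D/d = 107.0/8.7 = 12.2989
K_B = (4C+2)/(4C−3) = 51.195/46.195 = 1.1082
τ₀ = 8FD/(πd³) = 8·2250·107.0/(π·8.7³) = 1.926e+06/2068.7 = 931 MPa
τ_max = K·τ₀ = 1.1082 × 931 = 1031.8 MPa

1030 MPa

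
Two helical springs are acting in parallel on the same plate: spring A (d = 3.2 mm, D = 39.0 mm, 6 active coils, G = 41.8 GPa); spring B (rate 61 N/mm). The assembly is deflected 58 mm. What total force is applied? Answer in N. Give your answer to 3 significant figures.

3630 N

k_A = Gd⁴/(8D³N_a) = (41.8×10³)(3.2⁴)/(8·39.0³·6) = 1.5394 N/mm
Parallel: k_eq = 1.5394 + 61 = 62.539 N/mm
F = k_eq·δ = 62.539·58 = 3627.3 N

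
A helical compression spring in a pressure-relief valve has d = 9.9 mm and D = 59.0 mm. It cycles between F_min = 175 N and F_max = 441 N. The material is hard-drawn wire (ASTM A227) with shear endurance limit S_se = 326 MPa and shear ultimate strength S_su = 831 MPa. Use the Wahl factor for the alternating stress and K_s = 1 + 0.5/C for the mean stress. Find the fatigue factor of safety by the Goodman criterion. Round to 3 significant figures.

7.07

C = D/d = 59.0/9.9 = 5.9596; K_W = (4C−1)/(4C−4)+0.615/C = 1.2544; K_s = 1+0.5/C = 1.0839
F_a = (F_max−F_min)/2 = 133 N; F_m = (F_max+F_min)/2 = 308 N
τ_a = K_W·8F_aD/(πd³) = 1.2544 × 20.594 = 25.833 MPa
τ_m = K_s·8F_mD/(πd³) = 1.0839 × 47.691 = 51.692 MPa
Goodman: 1/n_f = τ_a/S_se + τ_m/S_su = 25.833/326 + 51.692/831 = 0.07924 + 0.06220 = 0.14145
n_f = 1/0.14145 = 7.07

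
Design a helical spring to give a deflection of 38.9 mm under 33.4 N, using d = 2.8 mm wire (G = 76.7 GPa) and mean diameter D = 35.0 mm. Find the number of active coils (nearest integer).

Required rate k = F/δ = 33.4/38.9 = 0.85861 N/mm
N_a = Gd⁴/(8D³k) = (76.7×10³ × 2.8⁴)/(8 × 35.0³ × 0.85861)
    = 4.71441e+06 / 294504 = 16.01 → 16 coils

16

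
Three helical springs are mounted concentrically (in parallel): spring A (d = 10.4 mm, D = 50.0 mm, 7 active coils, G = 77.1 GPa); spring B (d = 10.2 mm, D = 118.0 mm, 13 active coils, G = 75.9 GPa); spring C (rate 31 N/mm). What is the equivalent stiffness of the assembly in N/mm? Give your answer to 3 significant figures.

k_A = Gd⁴/(8D³N_a) = (77.1×10³)(10.4⁴)/(8·50.0³·7) = 128.85 N/mm
k_B = Gd⁴/(8D³N_a) = (75.9×10³)(10.2⁴)/(8·118.0³·13) = 4.808 N/mm
Parallel: k_eq = 128.85 + 4.808 + 31 = 164.66 N/mm

165 N/mm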